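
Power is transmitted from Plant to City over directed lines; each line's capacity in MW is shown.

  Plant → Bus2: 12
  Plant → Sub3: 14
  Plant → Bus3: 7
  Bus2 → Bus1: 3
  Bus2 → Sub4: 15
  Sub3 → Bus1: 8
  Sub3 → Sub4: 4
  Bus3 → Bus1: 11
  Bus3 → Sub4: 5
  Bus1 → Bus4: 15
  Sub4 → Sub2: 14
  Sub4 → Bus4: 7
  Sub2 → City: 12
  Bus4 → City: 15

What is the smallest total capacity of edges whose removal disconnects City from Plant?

27

Augment Plant→Bus2→Bus1→Bus4→City: bottleneck 3, flow now 3.
Augment Plant→Bus2→Sub4→Sub2→City: bottleneck 9, flow now 12.
Augment Plant→Sub3→Bus1→Bus4→City: bottleneck 8, flow now 20.
Augment Plant→Sub3→Sub4→Sub2→City: bottleneck 3, flow now 23.
Augment Plant→Sub3→Sub4→Bus4→City: bottleneck 1, flow now 24.
Augment Plant→Bus3→Bus1→Bus4→City: bottleneck 3, flow now 27.
No augmenting path remains; maximum flow = 27.
By max-flow min-cut, the minimum cut capacity equals the max flow.
In the residual graph, reachable from Plant: {Plant, Bus2, Sub3, Bus3, Bus1, Sub4, Sub2, Bus4}.
Min-cut edges: Sub2→City (12), Bus4→City (15); capacity 12 + 15 = 27.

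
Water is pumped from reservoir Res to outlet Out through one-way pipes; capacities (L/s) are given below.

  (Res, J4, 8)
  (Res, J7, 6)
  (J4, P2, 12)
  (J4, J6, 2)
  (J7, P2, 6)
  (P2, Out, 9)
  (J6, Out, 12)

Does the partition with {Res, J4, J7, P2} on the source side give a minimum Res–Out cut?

Given cut capacity: 2 + 9 = 11.
Augment Res→J4→P2→Out: bottleneck 8, flow now 8.
Augment Res→J7→P2→Out: bottleneck 1, flow now 9.
Augment Res→J7→P2→J4→J6→Out: bottleneck 2, flow now 11. (uses reverse residual edge)
No augmenting path remains; maximum flow = 11.
Cut capacity 11 equals the max flow, so it is a minimum cut.

Yes — it is a minimum cut (capacity 11).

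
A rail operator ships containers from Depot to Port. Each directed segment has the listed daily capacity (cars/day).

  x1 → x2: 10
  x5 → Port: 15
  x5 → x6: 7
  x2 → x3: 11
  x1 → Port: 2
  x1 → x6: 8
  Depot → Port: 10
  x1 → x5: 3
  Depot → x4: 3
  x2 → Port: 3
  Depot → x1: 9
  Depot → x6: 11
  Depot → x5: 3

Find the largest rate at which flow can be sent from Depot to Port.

21

Augment Depot→Port: bottleneck 10, flow now 10.
Augment Depot→x1→Port: bottleneck 2, flow now 12.
Augment Depot→x5→Port: bottleneck 3, flow now 15.
Augment Depot→x1→x2→Port: bottleneck 3, flow now 18.
Augment Depot→x1→x5→Port: bottleneck 3, flow now 21.
No augmenting path remains; maximum flow = 21.
In the residual graph, reachable from Depot: {Depot, x1, x2, x3, x4, x6}.
Min-cut edges: Depot→x5 (3), Depot→Port (10), x1→x5 (3), x1→Port (2), x2→Port (3); capacity 3 + 10 + 3 + 2 + 3 = 21.
This cut is saturated, so no flow can exceed 21.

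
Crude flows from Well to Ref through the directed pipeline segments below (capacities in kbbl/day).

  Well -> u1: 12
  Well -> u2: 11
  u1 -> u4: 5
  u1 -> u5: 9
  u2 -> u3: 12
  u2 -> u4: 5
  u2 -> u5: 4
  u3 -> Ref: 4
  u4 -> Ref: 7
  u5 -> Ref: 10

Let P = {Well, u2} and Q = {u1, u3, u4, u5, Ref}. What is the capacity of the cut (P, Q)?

Edges leaving {Well, u2}: Well→u1 (12), u2→u3 (12), u2→u4 (5), u2→u5 (4).
Cut capacity = 12 + 12 + 5 + 4 = 33.

33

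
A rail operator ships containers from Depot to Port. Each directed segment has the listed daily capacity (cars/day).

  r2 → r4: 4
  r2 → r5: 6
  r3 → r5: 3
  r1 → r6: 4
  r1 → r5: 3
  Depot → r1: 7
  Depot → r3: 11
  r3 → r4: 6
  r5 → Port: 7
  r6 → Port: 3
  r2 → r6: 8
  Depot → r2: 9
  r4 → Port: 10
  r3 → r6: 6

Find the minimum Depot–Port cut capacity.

Augment Depot→r1→r5→Port: bottleneck 3, flow now 3.
Augment Depot→r1→r6→Port: bottleneck 3, flow now 6.
Augment Depot→r2→r4→Port: bottleneck 4, flow now 10.
Augment Depot→r2→r5→Port: bottleneck 4, flow now 14.
Augment Depot→r3→r4→Port: bottleneck 6, flow now 20.
No augmenting path remains; maximum flow = 20.
By max-flow min-cut, the minimum cut capacity equals the max flow.
In the residual graph, reachable from Depot: {Depot, r1, r2, r3, r5, r6}.
Min-cut edges: r2→r4 (4), r3→r4 (6), r5→Port (7), r6→Port (3); capacity 4 + 6 + 7 + 3 = 20.

20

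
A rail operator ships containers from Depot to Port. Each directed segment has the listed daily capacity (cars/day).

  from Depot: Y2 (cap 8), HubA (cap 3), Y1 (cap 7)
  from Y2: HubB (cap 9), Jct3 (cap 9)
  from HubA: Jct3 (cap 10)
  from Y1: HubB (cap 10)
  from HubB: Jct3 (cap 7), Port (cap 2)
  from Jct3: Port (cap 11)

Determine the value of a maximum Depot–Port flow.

Augment Depot→Y2→HubB→Port: bottleneck 2, flow now 2.
Augment Depot→Y2→Jct3→Port: bottleneck 6, flow now 8.
Augment Depot→HubA→Jct3→Port: bottleneck 3, flow now 11.
Augment Depot→Y1→HubB→Jct3→Port: bottleneck 2, flow now 13.
No augmenting path remains; maximum flow = 13.
In the residual graph, reachable from Depot: {Depot, Y2, HubA, Y1, HubB, Jct3}.
Min-cut edges: HubB→Port (2), Jct3→Port (11); capacity 2 + 11 = 13.
This cut is saturated, so no flow can exceed 13.

13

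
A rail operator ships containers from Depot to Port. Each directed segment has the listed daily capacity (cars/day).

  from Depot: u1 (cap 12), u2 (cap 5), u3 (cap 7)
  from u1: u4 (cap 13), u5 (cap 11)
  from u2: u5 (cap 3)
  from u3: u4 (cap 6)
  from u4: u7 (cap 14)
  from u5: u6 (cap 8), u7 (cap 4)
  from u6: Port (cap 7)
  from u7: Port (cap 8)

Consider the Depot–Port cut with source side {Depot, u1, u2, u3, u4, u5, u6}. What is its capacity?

Edges leaving {Depot, u1, u2, u3, u4, u5, u6}: u4→u7 (14), u5→u7 (4), u6→Port (7).
Cut capacity = 14 + 4 + 7 = 25.

25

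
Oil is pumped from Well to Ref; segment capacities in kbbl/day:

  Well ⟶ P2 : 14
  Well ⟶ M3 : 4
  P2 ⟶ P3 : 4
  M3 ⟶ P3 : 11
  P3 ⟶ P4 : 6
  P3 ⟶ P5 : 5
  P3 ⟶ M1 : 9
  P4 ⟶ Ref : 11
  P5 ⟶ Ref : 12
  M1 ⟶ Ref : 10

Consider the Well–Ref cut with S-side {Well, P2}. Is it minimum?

Given cut capacity: 4 + 4 = 8.
Augment Well→P2→P3→P4→Ref: bottleneck 4, flow now 4.
Augment Well→M3→P3→P4→Ref: bottleneck 2, flow now 6.
Augment Well→M3→P3→P5→Ref: bottleneck 2, flow now 8.
No augmenting path remains; maximum flow = 8.
Cut capacity 8 equals the max flow, so it is a minimum cut.

Yes — it is a minimum cut (capacity 8).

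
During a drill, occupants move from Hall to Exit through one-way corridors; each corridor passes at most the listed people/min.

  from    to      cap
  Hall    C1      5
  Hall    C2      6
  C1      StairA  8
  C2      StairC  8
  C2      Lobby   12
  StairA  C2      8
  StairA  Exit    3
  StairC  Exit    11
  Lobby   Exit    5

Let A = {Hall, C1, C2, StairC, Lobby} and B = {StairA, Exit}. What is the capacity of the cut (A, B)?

Edges leaving {Hall, C1, C2, StairC, Lobby}: C1→StairA (8), StairC→Exit (11), Lobby→Exit (5).
Cut capacity = 8 + 11 + 5 = 24.

24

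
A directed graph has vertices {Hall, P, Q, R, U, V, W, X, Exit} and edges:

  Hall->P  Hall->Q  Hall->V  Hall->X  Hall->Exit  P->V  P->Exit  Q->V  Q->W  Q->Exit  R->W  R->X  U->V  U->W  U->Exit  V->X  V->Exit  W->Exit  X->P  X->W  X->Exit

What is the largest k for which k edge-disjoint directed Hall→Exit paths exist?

Assign every edge capacity 1; by Menger, the answer equals the max flow.
Path Hall→Exit (+1); total 1.
Path Hall→P→Exit (+1); total 2.
Path Hall→Q→Exit (+1); total 3.
Path Hall→V→Exit (+1); total 4.
Path Hall→X→Exit (+1); total 5.
No residual Hall→Exit path; max flow = 5.
Certifying cut of size 5: {Hall→Exit, Hall→P, Hall→Q, Hall→V, Hall→X}.

5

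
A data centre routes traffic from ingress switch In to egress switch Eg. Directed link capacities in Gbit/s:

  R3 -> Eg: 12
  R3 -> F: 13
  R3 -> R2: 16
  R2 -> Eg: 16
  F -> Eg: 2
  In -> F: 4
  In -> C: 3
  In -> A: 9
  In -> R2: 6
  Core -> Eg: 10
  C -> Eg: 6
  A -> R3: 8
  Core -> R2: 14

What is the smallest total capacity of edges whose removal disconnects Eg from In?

Augment In→C→Eg: bottleneck 3, flow now 3.
Augment In→F→Eg: bottleneck 2, flow now 5.
Augment In→R2→Eg: bottleneck 6, flow now 11.
Augment In→A→R3→Eg: bottleneck 8, flow now 19.
No augmenting path remains; maximum flow = 19.
By max-flow min-cut, the minimum cut capacity equals the max flow.
In the residual graph, reachable from In: {In, A, F}.
Min-cut edges: In→C (3), In→R2 (6), A→R3 (8), F→Eg (2); capacity 3 + 6 + 8 + 2 = 19.

19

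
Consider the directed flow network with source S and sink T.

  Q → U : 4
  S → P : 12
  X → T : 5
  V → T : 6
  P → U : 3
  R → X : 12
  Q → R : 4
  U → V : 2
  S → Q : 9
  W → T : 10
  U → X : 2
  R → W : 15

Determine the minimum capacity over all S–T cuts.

8

Augment S→P→U→V→T: bottleneck 2, flow now 2.
Augment S→P→U→X→T: bottleneck 1, flow now 3.
Augment S→Q→R→W→T: bottleneck 4, flow now 7.
Augment S→Q→U→X→T: bottleneck 1, flow now 8.
No augmenting path remains; maximum flow = 8.
By max-flow min-cut, the minimum cut capacity equals the max flow.
In the residual graph, reachable from S: {S, P, Q, U}.
Min-cut edges: Q→R (4), U→V (2), U→X (2); capacity 4 + 2 + 2 = 8.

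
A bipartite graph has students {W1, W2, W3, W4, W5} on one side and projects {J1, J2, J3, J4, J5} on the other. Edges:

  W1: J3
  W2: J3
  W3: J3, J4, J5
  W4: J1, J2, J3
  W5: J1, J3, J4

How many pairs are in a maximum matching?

Unit-capacity flow: source→left, listed edges, right→sink; max matching = max flow.
Augmenting path W1→J3 (+1); matched 1.
Augmenting path W3→J4 (+1); matched 2.
Augmenting path W4→J1 (+1); matched 3.
Augmenting path W5→J1→W4→J2 (+1); matched 4.
No augmenting path remains; maximum matching = 4.
König certificate: {W3, W4, W5, J3} is a vertex cover of size 4 (every listed pair touches it), so no matching can be larger.

4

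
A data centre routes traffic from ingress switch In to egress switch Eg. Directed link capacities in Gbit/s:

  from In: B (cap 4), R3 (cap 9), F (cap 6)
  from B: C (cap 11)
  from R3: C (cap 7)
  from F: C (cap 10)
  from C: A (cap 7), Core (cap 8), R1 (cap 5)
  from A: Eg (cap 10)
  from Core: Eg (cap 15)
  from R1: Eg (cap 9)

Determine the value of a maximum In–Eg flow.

Augment In→B→C→A→Eg: bottleneck 4, flow now 4.
Augment In→R3→C→A→Eg: bottleneck 3, flow now 7.
Augment In→R3→C→Core→Eg: bottleneck 4, flow now 11.
Augment In→F→C→Core→Eg: bottleneck 4, flow now 15.
Augment In→F→C→R1→Eg: bottleneck 2, flow now 17.
No augmenting path remains; maximum flow = 17.
In the residual graph, reachable from In: {In, R3}.
Min-cut edges: In→B (4), In→F (6), R3→C (7); capacity 4 + 6 + 7 = 17.
This cut is saturated, so no flow can exceed 17.

17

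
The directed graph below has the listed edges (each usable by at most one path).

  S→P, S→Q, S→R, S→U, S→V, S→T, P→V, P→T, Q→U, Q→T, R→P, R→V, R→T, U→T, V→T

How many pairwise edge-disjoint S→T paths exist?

6

Assign every edge capacity 1; by Menger, the answer equals the max flow.
Path S→T (+1); total 1.
Path S→P→T (+1); total 2.
Path S→Q→T (+1); total 3.
Path S→R→T (+1); total 4.
Path S→U→T (+1); total 5.
Path S→V→T (+1); total 6.
No residual S→T path; max flow = 6.
Certifying cut of size 6: {S→P, S→Q, S→R, S→T, S→U, S→V}.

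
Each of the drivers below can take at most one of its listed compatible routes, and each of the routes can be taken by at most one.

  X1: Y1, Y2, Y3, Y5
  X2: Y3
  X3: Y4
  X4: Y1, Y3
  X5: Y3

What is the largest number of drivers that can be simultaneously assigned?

Unit-capacity flow: source→left, listed edges, right→sink; max matching = max flow.
Augmenting path X1→Y1 (+1); matched 1.
Augmenting path X2→Y3 (+1); matched 2.
Augmenting path X3→Y4 (+1); matched 3.
Augmenting path X4→Y1→X1→Y2 (+1); matched 4.
No augmenting path remains; maximum matching = 4.
König certificate: {X1, X3, X4, Y3} is a vertex cover of size 4 (every listed pair touches it), so no matching can be larger.

4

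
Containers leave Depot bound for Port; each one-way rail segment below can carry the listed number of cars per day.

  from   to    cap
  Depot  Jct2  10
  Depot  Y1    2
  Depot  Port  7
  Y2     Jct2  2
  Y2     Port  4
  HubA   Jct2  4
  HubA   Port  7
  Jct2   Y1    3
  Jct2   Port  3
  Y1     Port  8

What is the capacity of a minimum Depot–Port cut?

Augment Depot→Port: bottleneck 7, flow now 7.
Augment Depot→Jct2→Port: bottleneck 3, flow now 10.
Augment Depot→Y1→Port: bottleneck 2, flow now 12.
Augment Depot→Jct2→Y1→Port: bottleneck 3, flow now 15.
No augmenting path remains; maximum flow = 15.
By max-flow min-cut, the minimum cut capacity equals the max flow.
In the residual graph, reachable from Depot: {Depot, Jct2}.
Min-cut edges: Depot→Y1 (2), Depot→Port (7), Jct2→Y1 (3), Jct2→Port (3); capacity 2 + 7 + 3 + 3 = 15.

15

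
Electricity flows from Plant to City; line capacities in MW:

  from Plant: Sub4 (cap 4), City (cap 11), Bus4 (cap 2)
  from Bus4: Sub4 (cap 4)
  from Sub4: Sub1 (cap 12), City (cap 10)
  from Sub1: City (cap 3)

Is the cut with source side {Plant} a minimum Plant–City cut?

Given cut capacity: 2 + 4 + 11 = 17.
Augment Plant→City: bottleneck 11, flow now 11.
Augment Plant→Sub4→City: bottleneck 4, flow now 15.
Augment Plant→Bus4→Sub4→City: bottleneck 2, flow now 17.
No augmenting path remains; maximum flow = 17.
Cut capacity 17 equals the max flow, so it is a minimum cut.

Yes — it is a minimum cut (capacity 17).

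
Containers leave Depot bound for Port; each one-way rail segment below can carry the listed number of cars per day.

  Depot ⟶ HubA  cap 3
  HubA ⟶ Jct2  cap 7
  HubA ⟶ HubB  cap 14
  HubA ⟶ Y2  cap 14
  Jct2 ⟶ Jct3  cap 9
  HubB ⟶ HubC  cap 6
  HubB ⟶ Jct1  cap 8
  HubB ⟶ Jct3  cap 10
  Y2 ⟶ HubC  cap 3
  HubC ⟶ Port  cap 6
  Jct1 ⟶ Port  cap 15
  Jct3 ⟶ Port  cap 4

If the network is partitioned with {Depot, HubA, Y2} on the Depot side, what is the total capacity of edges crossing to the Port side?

24

Edges leaving {Depot, HubA, Y2}: HubA→Jct2 (7), HubA→HubB (14), Y2→HubC (3).
Cut capacity = 7 + 14 + 3 = 24.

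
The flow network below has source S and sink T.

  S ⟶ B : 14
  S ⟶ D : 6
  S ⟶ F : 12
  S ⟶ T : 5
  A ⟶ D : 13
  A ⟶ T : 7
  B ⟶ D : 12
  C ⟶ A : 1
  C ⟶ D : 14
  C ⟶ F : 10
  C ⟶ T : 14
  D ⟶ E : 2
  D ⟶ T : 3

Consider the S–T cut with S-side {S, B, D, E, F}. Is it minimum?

Yes — it is a minimum cut (capacity 8).

Given cut capacity: 5 + 3 = 8.
Augment S→T: bottleneck 5, flow now 5.
Augment S→D→T: bottleneck 3, flow now 8.
No augmenting path remains; maximum flow = 8.
Cut capacity 8 equals the max flow, so it is a minimum cut.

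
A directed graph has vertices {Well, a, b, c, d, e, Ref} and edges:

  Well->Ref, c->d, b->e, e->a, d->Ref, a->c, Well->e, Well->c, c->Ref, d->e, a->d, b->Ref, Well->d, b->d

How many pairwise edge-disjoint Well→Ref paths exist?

Assign every edge capacity 1; by Menger, the answer equals the max flow.
Path Well→Ref (+1); total 1.
Path Well→c→Ref (+1); total 2.
Path Well→d→Ref (+1); total 3.
No residual Well→Ref path; max flow = 3.
Certifying cut of size 3: {Well→Ref, c→Ref, d→Ref}.

3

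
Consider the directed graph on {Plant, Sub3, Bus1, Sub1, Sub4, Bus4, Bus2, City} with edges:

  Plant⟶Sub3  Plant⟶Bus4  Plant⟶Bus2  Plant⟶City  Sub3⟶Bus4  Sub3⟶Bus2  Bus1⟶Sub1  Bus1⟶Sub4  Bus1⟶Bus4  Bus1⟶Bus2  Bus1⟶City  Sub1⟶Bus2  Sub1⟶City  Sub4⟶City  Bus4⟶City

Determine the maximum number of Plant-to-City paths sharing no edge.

2

Assign every edge capacity 1; by Menger, the answer equals the max flow.
Path Plant→City (+1); total 1.
Path Plant→Bus4→City (+1); total 2.
No residual Plant→City path; max flow = 2.
Certifying cut of size 2: {Bus4→City, Plant→City}.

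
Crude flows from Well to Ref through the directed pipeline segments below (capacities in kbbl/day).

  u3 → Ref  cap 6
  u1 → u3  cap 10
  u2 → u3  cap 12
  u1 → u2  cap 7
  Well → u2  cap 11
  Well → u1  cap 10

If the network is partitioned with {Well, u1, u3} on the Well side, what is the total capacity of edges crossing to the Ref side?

24

Edges leaving {Well, u1, u3}: Well→u2 (11), u1→u2 (7), u3→Ref (6).
Cut capacity = 11 + 7 + 6 = 24.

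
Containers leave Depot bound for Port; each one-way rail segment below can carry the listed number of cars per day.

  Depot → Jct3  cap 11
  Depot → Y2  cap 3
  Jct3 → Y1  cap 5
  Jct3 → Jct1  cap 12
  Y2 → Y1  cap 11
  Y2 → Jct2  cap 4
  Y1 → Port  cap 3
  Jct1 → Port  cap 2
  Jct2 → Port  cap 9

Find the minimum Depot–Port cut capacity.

8

Augment Depot→Jct3→Y1→Port: bottleneck 3, flow now 3.
Augment Depot→Jct3→Jct1→Port: bottleneck 2, flow now 5.
Augment Depot→Y2→Jct2→Port: bottleneck 3, flow now 8.
No augmenting path remains; maximum flow = 8.
By max-flow min-cut, the minimum cut capacity equals the max flow.
In the residual graph, reachable from Depot: {Depot, Jct3, Y1, Jct1}.
Min-cut edges: Depot→Y2 (3), Y1→Port (3), Jct1→Port (2); capacity 3 + 3 + 2 = 8.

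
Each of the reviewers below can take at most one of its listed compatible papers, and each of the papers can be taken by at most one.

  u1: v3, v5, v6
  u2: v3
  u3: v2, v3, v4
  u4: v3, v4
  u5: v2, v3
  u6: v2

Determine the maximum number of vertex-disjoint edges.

Unit-capacity flow: source→left, listed edges, right→sink; max matching = max flow.
Augmenting path u1→v3 (+1); matched 1.
Augmenting path u3→v2 (+1); matched 2.
Augmenting path u4→v4 (+1); matched 3.
Augmenting path u2→v3→u1→v5 (+1); matched 4.
No augmenting path remains; maximum matching = 4.
König certificate: {u1, v2, v3, v4} is a vertex cover of size 4 (every listed pair touches it), so no matching can be larger.

4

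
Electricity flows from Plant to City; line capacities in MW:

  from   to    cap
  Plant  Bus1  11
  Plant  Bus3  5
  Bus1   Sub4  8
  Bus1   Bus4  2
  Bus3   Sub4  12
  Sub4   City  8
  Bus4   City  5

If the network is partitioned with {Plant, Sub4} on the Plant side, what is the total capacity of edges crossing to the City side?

Edges leaving {Plant, Sub4}: Plant→Bus1 (11), Plant→Bus3 (5), Sub4→City (8).
Cut capacity = 11 + 5 + 8 = 24.

24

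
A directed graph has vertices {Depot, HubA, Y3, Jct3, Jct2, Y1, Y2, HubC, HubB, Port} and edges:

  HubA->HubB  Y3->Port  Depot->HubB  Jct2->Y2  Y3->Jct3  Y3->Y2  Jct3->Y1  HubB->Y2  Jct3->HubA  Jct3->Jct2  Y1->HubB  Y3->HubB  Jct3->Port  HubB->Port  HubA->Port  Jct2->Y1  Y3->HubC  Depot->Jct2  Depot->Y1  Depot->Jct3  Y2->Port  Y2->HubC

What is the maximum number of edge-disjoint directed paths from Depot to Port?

Assign every edge capacity 1; by Menger, the answer equals the max flow.
Path Depot→Jct3→Port (+1); total 1.
Path Depot→HubB→Port (+1); total 2.
Path Depot→Jct2→Y2→Port (+1); total 3.
No residual Depot→Port path; max flow = 3.
Certifying cut of size 3: {Depot→Jct3, HubB→Port, Y2→Port}.

3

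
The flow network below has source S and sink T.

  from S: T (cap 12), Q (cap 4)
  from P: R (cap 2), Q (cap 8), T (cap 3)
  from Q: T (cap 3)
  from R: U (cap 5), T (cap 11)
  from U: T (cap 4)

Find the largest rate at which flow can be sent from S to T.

15

Augment S→T: bottleneck 12, flow now 12.
Augment S→Q→T: bottleneck 3, flow now 15.
No augmenting path remains; maximum flow = 15.
In the residual graph, reachable from S: {S, Q}.
Min-cut edges: S→T (12), Q→T (3); capacity 12 + 3 = 15.
This cut is saturated, so no flow can exceed 15.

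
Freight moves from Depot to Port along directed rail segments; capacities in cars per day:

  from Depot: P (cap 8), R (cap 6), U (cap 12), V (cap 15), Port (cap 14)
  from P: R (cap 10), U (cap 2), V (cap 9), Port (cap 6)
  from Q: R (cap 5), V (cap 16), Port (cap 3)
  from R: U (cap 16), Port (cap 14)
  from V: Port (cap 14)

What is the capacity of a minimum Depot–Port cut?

42

Augment Depot→Port: bottleneck 14, flow now 14.
Augment Depot→P→Port: bottleneck 6, flow now 20.
Augment Depot→R→Port: bottleneck 6, flow now 26.
Augment Depot→V→Port: bottleneck 14, flow now 40.
Augment Depot→P→R→Port: bottleneck 2, flow now 42.
No augmenting path remains; maximum flow = 42.
By max-flow min-cut, the minimum cut capacity equals the max flow.
In the residual graph, reachable from Depot: {Depot, U, V}.
Min-cut edges: Depot→P (8), Depot→R (6), Depot→Port (14), V→Port (14); capacity 8 + 6 + 14 + 14 = 42.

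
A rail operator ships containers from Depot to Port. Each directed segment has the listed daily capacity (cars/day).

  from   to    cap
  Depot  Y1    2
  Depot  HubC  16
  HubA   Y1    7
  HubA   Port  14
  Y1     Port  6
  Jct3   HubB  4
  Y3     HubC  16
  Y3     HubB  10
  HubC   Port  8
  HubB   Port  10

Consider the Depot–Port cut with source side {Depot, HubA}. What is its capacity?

39

Edges leaving {Depot, HubA}: Depot→Y1 (2), Depot→HubC (16), HubA→Y1 (7), HubA→Port (14).
Cut capacity = 2 + 16 + 7 + 14 = 39.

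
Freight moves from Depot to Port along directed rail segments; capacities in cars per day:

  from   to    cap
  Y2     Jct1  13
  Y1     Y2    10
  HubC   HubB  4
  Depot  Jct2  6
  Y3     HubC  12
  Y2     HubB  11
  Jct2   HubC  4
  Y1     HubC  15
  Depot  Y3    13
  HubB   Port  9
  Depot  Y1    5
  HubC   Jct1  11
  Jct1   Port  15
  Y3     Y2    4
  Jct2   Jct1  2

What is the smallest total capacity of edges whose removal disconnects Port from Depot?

24

Augment Depot→Jct2→Jct1→Port: bottleneck 2, flow now 2.
Augment Depot→Y3→Y2→Jct1→Port: bottleneck 4, flow now 6.
Augment Depot→Y3→HubC→Jct1→Port: bottleneck 9, flow now 15.
Augment Depot→Jct2→HubC→HubB→Port: bottleneck 4, flow now 19.
Augment Depot→Y1→Y2→HubB→Port: bottleneck 5, flow now 24.
No augmenting path remains; maximum flow = 24.
By max-flow min-cut, the minimum cut capacity equals the max flow.
In the residual graph, reachable from Depot: {Depot}.
Min-cut edges: Depot→Y3 (13), Depot→Jct2 (6), Depot→Y1 (5); capacity 13 + 6 + 5 = 24.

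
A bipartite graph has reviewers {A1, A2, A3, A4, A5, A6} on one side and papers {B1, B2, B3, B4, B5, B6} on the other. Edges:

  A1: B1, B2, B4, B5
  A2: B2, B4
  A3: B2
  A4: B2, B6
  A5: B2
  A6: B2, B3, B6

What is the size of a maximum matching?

5

Unit-capacity flow: source→left, listed edges, right→sink; max matching = max flow.
Augmenting path A1→B1 (+1); matched 1.
Augmenting path A2→B2 (+1); matched 2.
Augmenting path A4→B6 (+1); matched 3.
Augmenting path A6→B3 (+1); matched 4.
Augmenting path A3→B2→A2→B4 (+1); matched 5.
No augmenting path remains; maximum matching = 5.
König certificate: {A1, A2, A4, A6, B2} is a vertex cover of size 5 (every listed pair touches it), so no matching can be larger.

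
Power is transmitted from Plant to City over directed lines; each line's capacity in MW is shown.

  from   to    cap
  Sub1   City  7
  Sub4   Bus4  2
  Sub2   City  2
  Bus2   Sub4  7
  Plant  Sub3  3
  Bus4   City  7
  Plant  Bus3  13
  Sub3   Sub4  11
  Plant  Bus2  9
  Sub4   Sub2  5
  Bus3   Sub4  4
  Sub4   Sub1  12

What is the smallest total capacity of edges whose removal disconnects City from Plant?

11

Augment Plant→Bus3→Sub4→Sub1→City: bottleneck 4, flow now 4.
Augment Plant→Sub3→Sub4→Sub1→City: bottleneck 3, flow now 7.
Augment Plant→Bus2→Sub4→Bus4→City: bottleneck 2, flow now 9.
Augment Plant→Bus2→Sub4→Sub2→City: bottleneck 2, flow now 11.
No augmenting path remains; maximum flow = 11.
By max-flow min-cut, the minimum cut capacity equals the max flow.
In the residual graph, reachable from Plant: {Plant, Bus3, Sub3, Bus2, Sub4, Sub1, Sub2}.
Min-cut edges: Sub4→Bus4 (2), Sub1→City (7), Sub2→City (2); capacity 2 + 7 + 2 = 11.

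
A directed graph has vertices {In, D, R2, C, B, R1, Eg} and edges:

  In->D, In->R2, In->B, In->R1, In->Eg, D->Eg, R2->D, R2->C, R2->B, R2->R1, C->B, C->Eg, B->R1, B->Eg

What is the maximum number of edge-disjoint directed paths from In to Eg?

Assign every edge capacity 1; by Menger, the answer equals the max flow.
Path In→Eg (+1); total 1.
Path In→D→Eg (+1); total 2.
Path In→B→Eg (+1); total 3.
Path In→R2→C→Eg (+1); total 4.
No residual In→Eg path; max flow = 4.
Certifying cut of size 4: {In→B, In→D, In→Eg, In→R2}.

4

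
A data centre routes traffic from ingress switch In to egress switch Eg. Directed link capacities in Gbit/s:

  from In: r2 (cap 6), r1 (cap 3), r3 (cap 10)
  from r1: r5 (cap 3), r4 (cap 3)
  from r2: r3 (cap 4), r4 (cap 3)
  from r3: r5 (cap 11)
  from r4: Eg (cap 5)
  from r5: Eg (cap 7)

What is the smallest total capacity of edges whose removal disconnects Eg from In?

Augment In→r1→r4→Eg: bottleneck 3, flow now 3.
Augment In→r2→r4→Eg: bottleneck 2, flow now 5.
Augment In→r3→r5→Eg: bottleneck 7, flow now 12.
No augmenting path remains; maximum flow = 12.
By max-flow min-cut, the minimum cut capacity equals the max flow.
In the residual graph, reachable from In: {In, r1, r2, r3, r4, r5}.
Min-cut edges: r4→Eg (5), r5→Eg (7); capacity 5 + 7 = 12.

12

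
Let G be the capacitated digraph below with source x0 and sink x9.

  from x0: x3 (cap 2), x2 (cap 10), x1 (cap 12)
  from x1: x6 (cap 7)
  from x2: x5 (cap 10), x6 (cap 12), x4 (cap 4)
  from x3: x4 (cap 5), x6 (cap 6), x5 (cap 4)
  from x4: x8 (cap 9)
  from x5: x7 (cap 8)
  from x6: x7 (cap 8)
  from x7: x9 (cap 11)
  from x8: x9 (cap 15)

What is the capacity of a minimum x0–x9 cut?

17

Augment x0→x1→x6→x7→x9: bottleneck 7, flow now 7.
Augment x0→x2→x4→x8→x9: bottleneck 4, flow now 11.
Augment x0→x2→x5→x7→x9: bottleneck 4, flow now 15.
Augment x0→x3→x4→x8→x9: bottleneck 2, flow now 17.
No augmenting path remains; maximum flow = 17.
By max-flow min-cut, the minimum cut capacity equals the max flow.
In the residual graph, reachable from x0: {x0, x1, x2, x5, x6, x7}.
Min-cut edges: x0→x3 (2), x2→x4 (4), x7→x9 (11); capacity 2 + 4 + 11 = 17.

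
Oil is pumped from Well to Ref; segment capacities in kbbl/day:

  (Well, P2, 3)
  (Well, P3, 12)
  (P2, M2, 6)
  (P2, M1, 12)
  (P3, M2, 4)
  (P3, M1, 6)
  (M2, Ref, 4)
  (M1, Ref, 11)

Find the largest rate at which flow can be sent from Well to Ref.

Augment Well→P2→M2→Ref: bottleneck 3, flow now 3.
Augment Well→P3→M2→Ref: bottleneck 1, flow now 4.
Augment Well→P3→M1→Ref: bottleneck 6, flow now 10.
Augment Well→P3→M2→P2→M1→Ref: bottleneck 3, flow now 13. (uses reverse residual edge)
No augmenting path remains; maximum flow = 13.
In the residual graph, reachable from Well: {Well, P3}.
Min-cut edges: Well→P2 (3), P3→M2 (4), P3→M1 (6); capacity 3 + 4 + 6 = 13.
This cut is saturated, so no flow can exceed 13.

13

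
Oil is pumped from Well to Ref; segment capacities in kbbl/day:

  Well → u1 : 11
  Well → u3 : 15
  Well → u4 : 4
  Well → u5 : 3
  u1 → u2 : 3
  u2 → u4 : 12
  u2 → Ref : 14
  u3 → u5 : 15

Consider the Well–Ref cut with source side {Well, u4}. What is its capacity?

29

Edges leaving {Well, u4}: Well→u1 (11), Well→u3 (15), Well→u5 (3).
Cut capacity = 11 + 15 + 3 = 29.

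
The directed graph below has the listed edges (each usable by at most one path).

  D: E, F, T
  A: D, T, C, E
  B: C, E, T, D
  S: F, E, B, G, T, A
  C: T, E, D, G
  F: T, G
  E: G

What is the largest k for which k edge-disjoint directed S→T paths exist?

4

Assign every edge capacity 1; by Menger, the answer equals the max flow.
Path S→T (+1); total 1.
Path S→A→T (+1); total 2.
Path S→B→T (+1); total 3.
Path S→F→T (+1); total 4.
No residual S→T path; max flow = 4.
Certifying cut of size 4: {S→A, S→B, S→F, S→T}.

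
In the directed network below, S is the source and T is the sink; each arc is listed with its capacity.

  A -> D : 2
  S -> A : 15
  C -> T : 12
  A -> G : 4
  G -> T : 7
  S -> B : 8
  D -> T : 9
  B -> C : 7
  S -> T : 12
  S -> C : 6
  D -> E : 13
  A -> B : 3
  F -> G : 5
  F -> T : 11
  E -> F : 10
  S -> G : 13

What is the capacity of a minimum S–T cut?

33

Augment S→T: bottleneck 12, flow now 12.
Augment S→C→T: bottleneck 6, flow now 18.
Augment S→G→T: bottleneck 7, flow now 25.
Augment S→A→D→T: bottleneck 2, flow now 27.
Augment S→B→C→T: bottleneck 6, flow now 33.
No augmenting path remains; maximum flow = 33.
By max-flow min-cut, the minimum cut capacity equals the max flow.
In the residual graph, reachable from S: {S, A, B, C, G}.
Min-cut edges: S→T (12), A→D (2), C→T (12), G→T (7); capacity 12 + 2 + 12 + 7 = 33.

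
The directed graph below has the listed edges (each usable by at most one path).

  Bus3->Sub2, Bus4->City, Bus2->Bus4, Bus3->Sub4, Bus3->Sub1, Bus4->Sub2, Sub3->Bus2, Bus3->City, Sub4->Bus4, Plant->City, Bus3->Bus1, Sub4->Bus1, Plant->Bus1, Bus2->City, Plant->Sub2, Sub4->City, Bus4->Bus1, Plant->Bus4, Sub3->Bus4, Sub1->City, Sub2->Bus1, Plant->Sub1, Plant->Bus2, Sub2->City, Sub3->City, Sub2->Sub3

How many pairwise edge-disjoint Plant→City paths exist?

Assign every edge capacity 1; by Menger, the answer equals the max flow.
Path Plant→City (+1); total 1.
Path Plant→Bus2→City (+1); total 2.
Path Plant→Sub1→City (+1); total 3.
Path Plant→Bus4→City (+1); total 4.
Path Plant→Sub2→City (+1); total 5.
No residual Plant→City path; max flow = 5.
Certifying cut of size 5: {Plant→Bus2, Plant→Bus4, Plant→City, Plant→Sub1, Plant→Sub2}.

5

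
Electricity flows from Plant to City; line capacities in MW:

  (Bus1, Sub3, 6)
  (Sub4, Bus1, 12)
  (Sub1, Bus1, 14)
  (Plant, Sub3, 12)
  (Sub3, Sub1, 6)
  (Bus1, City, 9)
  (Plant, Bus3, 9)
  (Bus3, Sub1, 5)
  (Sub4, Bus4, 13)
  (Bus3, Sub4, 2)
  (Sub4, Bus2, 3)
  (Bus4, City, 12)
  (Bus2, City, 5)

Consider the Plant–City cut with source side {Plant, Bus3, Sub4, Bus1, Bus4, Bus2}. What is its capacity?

49

Edges leaving {Plant, Bus3, Sub4, Bus1, Bus4, Bus2}: Plant→Sub3 (12), Bus3→Sub1 (5), Bus1→Sub3 (6), Bus1→City (9), Bus4→City (12), Bus2→City (5).
Cut capacity = 12 + 5 + 6 + 9 + 12 + 5 = 49.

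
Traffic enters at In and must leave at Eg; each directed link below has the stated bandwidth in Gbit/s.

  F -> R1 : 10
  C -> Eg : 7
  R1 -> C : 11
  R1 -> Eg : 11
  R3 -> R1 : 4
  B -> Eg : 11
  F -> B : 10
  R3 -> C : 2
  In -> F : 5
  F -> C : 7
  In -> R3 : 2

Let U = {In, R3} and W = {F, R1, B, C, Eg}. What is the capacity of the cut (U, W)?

11

Edges leaving {In, R3}: In→F (5), R3→R1 (4), R3→C (2).
Cut capacity = 5 + 4 + 2 = 11.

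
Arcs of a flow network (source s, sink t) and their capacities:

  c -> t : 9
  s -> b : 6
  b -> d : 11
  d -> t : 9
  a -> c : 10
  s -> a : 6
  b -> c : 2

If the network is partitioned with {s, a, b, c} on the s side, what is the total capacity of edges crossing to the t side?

Edges leaving {s, a, b, c}: b→d (11), c→t (9).
Cut capacity = 11 + 9 = 20.

20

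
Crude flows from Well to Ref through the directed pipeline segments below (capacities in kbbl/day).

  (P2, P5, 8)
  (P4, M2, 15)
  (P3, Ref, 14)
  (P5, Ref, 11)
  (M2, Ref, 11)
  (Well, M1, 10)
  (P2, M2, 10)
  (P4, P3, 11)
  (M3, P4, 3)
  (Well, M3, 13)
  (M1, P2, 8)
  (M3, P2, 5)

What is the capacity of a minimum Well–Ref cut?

Augment Well→M3→P4→P3→Ref: bottleneck 3, flow now 3.
Augment Well→M3→P2→M2→Ref: bottleneck 5, flow now 8.
Augment Well→M1→P2→M2→Ref: bottleneck 5, flow now 13.
Augment Well→M1→P2→P5→Ref: bottleneck 3, flow now 16.
No augmenting path remains; maximum flow = 16.
By max-flow min-cut, the minimum cut capacity equals the max flow.
In the residual graph, reachable from Well: {Well, M3, M1}.
Min-cut edges: M3→P4 (3), M3→P2 (5), M1→P2 (8); capacity 3 + 5 + 8 = 16.

16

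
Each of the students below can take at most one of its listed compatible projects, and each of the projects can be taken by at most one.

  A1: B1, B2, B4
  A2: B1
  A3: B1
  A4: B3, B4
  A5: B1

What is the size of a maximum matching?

3

Unit-capacity flow: source→left, listed edges, right→sink; max matching = max flow.
Augmenting path A1→B1 (+1); matched 1.
Augmenting path A4→B3 (+1); matched 2.
Augmenting path A2→B1→A1→B2 (+1); matched 3.
No augmenting path remains; maximum matching = 3.
König certificate: {A1, A4, B1} is a vertex cover of size 3 (every listed pair touches it), so no matching can be larger.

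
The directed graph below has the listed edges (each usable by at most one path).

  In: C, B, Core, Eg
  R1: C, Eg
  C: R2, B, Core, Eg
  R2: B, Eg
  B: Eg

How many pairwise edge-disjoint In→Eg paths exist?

3

Assign every edge capacity 1; by Menger, the answer equals the max flow.
Path In→Eg (+1); total 1.
Path In→C→Eg (+1); total 2.
Path In→B→Eg (+1); total 3.
No residual In→Eg path; max flow = 3.
Certifying cut of size 3: {In→B, In→C, In→Eg}.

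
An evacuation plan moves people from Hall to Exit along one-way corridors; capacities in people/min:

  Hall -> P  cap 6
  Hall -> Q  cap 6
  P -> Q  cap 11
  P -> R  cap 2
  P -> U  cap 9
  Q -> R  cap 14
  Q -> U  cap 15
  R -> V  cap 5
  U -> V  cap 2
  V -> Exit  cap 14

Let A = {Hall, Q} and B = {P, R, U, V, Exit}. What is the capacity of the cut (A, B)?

35

Edges leaving {Hall, Q}: Hall→P (6), Q→R (14), Q→U (15).
Cut capacity = 6 + 14 + 15 = 35.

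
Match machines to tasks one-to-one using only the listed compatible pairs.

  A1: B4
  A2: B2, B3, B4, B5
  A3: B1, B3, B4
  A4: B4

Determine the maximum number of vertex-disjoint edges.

Unit-capacity flow: source→left, listed edges, right→sink; max matching = max flow.
Augmenting path A1→B4 (+1); matched 1.
Augmenting path A2→B2 (+1); matched 2.
Augmenting path A3→B1 (+1); matched 3.
No augmenting path remains; maximum matching = 3.
König certificate: {A2, A3, B4} is a vertex cover of size 3 (every listed pair touches it), so no matching can be larger.

3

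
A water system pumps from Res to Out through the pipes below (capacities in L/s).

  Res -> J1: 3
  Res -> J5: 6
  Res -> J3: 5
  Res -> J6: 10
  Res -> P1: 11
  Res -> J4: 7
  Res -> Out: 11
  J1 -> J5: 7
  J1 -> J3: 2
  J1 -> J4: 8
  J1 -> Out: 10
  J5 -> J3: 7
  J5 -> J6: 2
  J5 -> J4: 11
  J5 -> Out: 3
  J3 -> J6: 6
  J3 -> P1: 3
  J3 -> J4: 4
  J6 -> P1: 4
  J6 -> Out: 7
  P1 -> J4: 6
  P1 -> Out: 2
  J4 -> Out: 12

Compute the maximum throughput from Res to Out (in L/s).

38

Augment Res→Out: bottleneck 11, flow now 11.
Augment Res→J1→Out: bottleneck 3, flow now 14.
Augment Res→J5→Out: bottleneck 3, flow now 17.
Augment Res→J6→Out: bottleneck 7, flow now 24.
Augment Res→P1→Out: bottleneck 2, flow now 26.
Augment Res→J4→Out: bottleneck 7, flow now 33.
Augment Res→J5→J4→Out: bottleneck 3, flow now 36.
Augment Res→J3→J4→Out: bottleneck 2, flow now 38.
No augmenting path remains; maximum flow = 38.
In the residual graph, reachable from Res: {Res, J5, J3, J6, P1, J4}.
Min-cut edges: Res→J1 (3), Res→Out (11), J5→Out (3), J6→Out (7), P1→Out (2), J4→Out (12); capacity 3 + 11 + 3 + 7 + 2 + 12 = 38.
This cut is saturated, so no flow can exceed 38.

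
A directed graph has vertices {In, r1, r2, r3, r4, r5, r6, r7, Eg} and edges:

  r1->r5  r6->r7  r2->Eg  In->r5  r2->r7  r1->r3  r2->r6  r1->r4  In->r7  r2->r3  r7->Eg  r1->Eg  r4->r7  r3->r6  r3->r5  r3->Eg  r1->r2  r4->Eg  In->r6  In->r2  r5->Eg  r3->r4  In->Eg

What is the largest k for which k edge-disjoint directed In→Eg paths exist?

Assign every edge capacity 1; by Menger, the answer equals the max flow.
Path In→Eg (+1); total 1.
Path In→r2→Eg (+1); total 2.
Path In→r5→Eg (+1); total 3.
Path In→r7→Eg (+1); total 4.
No residual In→Eg path; max flow = 4.
Certifying cut of size 4: {In→Eg, In→r2, In→r5, r7→Eg}.

4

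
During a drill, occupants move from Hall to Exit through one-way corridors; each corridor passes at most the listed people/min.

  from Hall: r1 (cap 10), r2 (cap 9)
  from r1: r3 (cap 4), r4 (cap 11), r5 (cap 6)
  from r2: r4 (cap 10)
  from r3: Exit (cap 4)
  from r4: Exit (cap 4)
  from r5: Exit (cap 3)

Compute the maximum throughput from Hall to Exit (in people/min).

11

Augment Hall→r1→r3→Exit: bottleneck 4, flow now 4.
Augment Hall→r1→r4→Exit: bottleneck 4, flow now 8.
Augment Hall→r1→r5→Exit: bottleneck 2, flow now 10.
Augment Hall→r2→r4→r1→r5→Exit: bottleneck 1, flow now 11. (uses reverse residual edge)
No augmenting path remains; maximum flow = 11.
In the residual graph, reachable from Hall: {Hall, r1, r2, r4, r5}.
Min-cut edges: r1→r3 (4), r4→Exit (4), r5→Exit (3); capacity 4 + 4 + 3 = 11.
This cut is saturated, so no flow can exceed 11.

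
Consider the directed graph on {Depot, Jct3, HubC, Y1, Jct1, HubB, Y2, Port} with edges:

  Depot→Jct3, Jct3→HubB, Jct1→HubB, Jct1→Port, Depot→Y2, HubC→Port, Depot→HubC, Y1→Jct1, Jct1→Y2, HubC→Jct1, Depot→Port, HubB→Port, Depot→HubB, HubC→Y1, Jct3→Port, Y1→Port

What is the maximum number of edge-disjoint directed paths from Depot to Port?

Assign every edge capacity 1; by Menger, the answer equals the max flow.
Path Depot→Port (+1); total 1.
Path Depot→Jct3→Port (+1); total 2.
Path Depot→HubC→Port (+1); total 3.
Path Depot→HubB→Port (+1); total 4.
No residual Depot→Port path; max flow = 4.
Certifying cut of size 4: {Depot→HubB, Depot→HubC, Depot→Jct3, Depot→Port}.

4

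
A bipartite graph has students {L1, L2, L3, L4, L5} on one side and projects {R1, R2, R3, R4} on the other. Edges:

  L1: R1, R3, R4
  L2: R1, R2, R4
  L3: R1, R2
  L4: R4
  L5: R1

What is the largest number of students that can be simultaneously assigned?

4

Unit-capacity flow: source→left, listed edges, right→sink; max matching = max flow.
Augmenting path L1→R1 (+1); matched 1.
Augmenting path L2→R2 (+1); matched 2.
Augmenting path L4→R4 (+1); matched 3.
Augmenting path L3→R1→L1→R3 (+1); matched 4.
No augmenting path remains; maximum matching = 4.
König certificate: {L1, R1, R2, R4} is a vertex cover of size 4 (every listed pair touches it), so no matching can be larger.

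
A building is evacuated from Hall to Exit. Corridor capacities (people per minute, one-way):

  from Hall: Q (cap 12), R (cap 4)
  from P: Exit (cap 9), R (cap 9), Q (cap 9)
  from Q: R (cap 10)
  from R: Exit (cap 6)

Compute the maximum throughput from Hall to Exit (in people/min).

6

Augment Hall→R→Exit: bottleneck 4, flow now 4.
Augment Hall→Q→R→Exit: bottleneck 2, flow now 6.
No augmenting path remains; maximum flow = 6.
In the residual graph, reachable from Hall: {Hall, Q, R}.
Min-cut edges: R→Exit (6); capacity 6 = 6.
This cut is saturated, so no flow can exceed 6.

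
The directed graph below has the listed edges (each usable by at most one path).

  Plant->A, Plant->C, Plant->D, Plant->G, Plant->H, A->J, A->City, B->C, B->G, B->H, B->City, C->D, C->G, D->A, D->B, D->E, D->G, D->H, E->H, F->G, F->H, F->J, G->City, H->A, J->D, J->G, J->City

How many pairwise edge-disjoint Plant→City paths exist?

4

Assign every edge capacity 1; by Menger, the answer equals the max flow.
Path Plant→A→City (+1); total 1.
Path Plant→G→City (+1); total 2.
Path Plant→D→B→City (+1); total 3.
Path Plant→H→A→J→City (+1); total 4.
No residual Plant→City path; max flow = 4.
Certifying cut of size 4: {A→City, A→J, D→B, G→City}.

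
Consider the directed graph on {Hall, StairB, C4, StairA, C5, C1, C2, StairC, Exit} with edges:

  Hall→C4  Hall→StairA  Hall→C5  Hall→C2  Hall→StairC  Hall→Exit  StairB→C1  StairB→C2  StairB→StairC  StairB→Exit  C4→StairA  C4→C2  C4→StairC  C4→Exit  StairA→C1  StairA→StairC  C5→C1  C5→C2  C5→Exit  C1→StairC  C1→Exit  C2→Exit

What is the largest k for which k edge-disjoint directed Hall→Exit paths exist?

5

Assign every edge capacity 1; by Menger, the answer equals the max flow.
Path Hall→Exit (+1); total 1.
Path Hall→C4→Exit (+1); total 2.
Path Hall→C5→Exit (+1); total 3.
Path Hall→C2→Exit (+1); total 4.
Path Hall→StairA→C1→Exit (+1); total 5.
No residual Hall→Exit path; max flow = 5.
Certifying cut of size 5: {Hall→C2, Hall→C4, Hall→C5, Hall→Exit, Hall→StairA}.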